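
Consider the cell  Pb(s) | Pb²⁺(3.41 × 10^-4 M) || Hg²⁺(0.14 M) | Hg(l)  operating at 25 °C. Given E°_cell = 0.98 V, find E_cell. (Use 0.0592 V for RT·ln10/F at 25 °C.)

1.06 V

Balancing electrons gives n = 2; the reaction quotient is Q = [Pb²⁺]/[Hg²⁺] = 0.00244.
At 25 °C, E = E° − (0.0592/n) log Q = 0.98 − (0.0592/2)(-2.613) = 0.980 + 0.077 = 1.057 V.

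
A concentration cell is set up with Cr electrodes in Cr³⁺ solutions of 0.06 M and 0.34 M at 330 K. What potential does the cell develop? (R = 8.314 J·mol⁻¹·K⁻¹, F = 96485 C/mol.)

0.016 V

Both half-cells are Cr³⁺/Cr, so E°_cell = 0. The concentrated side is the cathode; the cell reaction moves Cr³⁺ from high to low concentration with n = 3.
Q = [Cr³⁺]_dilute/[Cr³⁺]_conc = 0.06/0.34 = 0.176.
E = 0 − (RT/nF) ln Q = −((8.314×330)/(3×96485))(-1.735) = 0.0164 V.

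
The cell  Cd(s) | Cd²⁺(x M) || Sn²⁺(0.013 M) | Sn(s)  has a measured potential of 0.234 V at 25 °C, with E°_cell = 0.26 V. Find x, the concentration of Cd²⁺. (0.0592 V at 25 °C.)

From the Nernst equation, log Q = n(E° − E)/0.0592 = 2(0.26 − 0.234)/0.0592 = 0.878, so Q = 7.56.
With Q = [Cd²⁺]/[Sn²⁺] and the known concentrations, [Cd²⁺] in the numerator gives [Cd²⁺] = 0.098 M.

0.098 M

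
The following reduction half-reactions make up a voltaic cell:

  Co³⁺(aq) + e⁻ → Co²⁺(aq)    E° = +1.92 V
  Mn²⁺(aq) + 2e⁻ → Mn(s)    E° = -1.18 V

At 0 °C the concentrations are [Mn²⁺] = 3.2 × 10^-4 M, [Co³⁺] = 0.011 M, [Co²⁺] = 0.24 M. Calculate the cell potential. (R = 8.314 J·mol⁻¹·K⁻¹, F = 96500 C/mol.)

The Co³⁺/Co²⁺ couple has the higher reduction potential and acts as the cathode, so E°_cell = +1.92 − (-1.18) = 3.10 V.
Balancing electrons gives n = 2; the reaction quotient is Q = [Mn²⁺]·[Co²⁺]^2/[Co³⁺]^2 = 0.152.
E = E° − (RT/nF) ln Q = 3.10 − (8.314×273)/(2×96500) × (-1.882) = 3.100 + 0.022 = 3.122 V.

3.12 V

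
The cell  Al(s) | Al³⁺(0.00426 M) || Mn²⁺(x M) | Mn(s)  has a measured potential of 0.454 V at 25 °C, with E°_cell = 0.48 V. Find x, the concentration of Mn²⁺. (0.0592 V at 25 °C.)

From the Nernst equation, log Q = n(E° − E)/0.0592 = 6(0.48 − 0.454)/0.0592 = 2.635, so Q = 432.
With Q = [Al³⁺]^2/[Mn²⁺]^3 and the known concentrations, [Mn²⁺]^3 in the denominator gives [Mn²⁺] = 0.0035 M.

0.0035 M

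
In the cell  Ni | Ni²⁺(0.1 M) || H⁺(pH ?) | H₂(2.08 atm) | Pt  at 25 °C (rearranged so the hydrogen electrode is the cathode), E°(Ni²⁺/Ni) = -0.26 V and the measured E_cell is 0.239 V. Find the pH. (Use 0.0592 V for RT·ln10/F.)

pH = 0.70

E°_cell = 0.26 V and n = 2.
log Q = n(E° − E)/0.0592 = 2×(0.26 − 0.239)/0.0592 = 0.709.
With Q = [Ni²⁺]·P(H₂) / [H⁺]^2, solving for [H⁺] gives log[H⁺] = -0.696, so pH = 0.70.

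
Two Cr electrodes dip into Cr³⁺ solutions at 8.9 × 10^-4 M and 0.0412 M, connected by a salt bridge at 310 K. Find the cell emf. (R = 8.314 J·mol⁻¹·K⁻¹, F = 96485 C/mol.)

0.034 V

Both half-cells are Cr³⁺/Cr, so E°_cell = 0. The concentrated side is the cathode; the cell reaction moves Cr³⁺ from high to low concentration with n = 3.
Q = [Cr³⁺]_dilute/[Cr³⁺]_conc = 8.9 × 10^-4/0.0412 = 0.0216.
E = 0 − (RT/nF) ln Q = −((8.314×310)/(3×96485))(-3.835) = 0.0341 V.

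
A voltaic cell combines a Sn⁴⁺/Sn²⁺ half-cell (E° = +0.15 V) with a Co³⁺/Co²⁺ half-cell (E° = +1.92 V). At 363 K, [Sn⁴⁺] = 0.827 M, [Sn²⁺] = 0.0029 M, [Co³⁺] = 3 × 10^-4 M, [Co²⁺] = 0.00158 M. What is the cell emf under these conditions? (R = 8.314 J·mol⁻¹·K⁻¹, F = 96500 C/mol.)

The Co³⁺/Co²⁺ couple has the higher reduction potential and acts as the cathode, so E°_cell = +1.92 − (+0.15) = 1.77 V.
Balancing electrons gives n = 2; the reaction quotient is Q = [Sn⁴⁺]·[Co²⁺]^2/([Sn²⁺]·[Co³⁺]^2) = 7910.
E = E° − (RT/nF) ln Q = 1.77 − (8.314×363)/(2×96500) × (8.976) = 1.770 − 0.140 = 1.630 V.

1.63 V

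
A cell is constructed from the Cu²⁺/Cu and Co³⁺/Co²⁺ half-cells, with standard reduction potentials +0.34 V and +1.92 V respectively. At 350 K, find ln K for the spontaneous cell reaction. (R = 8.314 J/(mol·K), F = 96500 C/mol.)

E°_cell = +1.92 − (+0.34) = 1.58 V, with n = 2 electrons transferred.
At equilibrium E = 0, so the Nernst equation gives ln K = nFE°/RT = (2)(96500)(1.58)/((8.314)(350)) = 104.79.

ln K = 104.8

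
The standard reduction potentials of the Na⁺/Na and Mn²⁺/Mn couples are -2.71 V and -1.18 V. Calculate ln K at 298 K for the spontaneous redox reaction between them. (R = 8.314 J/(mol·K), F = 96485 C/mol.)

E°_cell = -1.18 − (-2.71) = 1.53 V, with n = 2 electrons transferred.
At equilibrium E = 0, so the Nernst equation gives ln K = nFE°/RT = (2)(96485)(1.53)/((8.314)(298)) = 119.17.

ln K = 119.2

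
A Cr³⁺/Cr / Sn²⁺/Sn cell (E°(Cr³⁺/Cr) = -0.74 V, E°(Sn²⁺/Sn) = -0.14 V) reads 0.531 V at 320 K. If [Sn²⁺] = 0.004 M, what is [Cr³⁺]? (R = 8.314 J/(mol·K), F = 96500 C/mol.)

From the Nernst equation, ln Q = nF(E° − E)/RT = 6×96500×(0.60 − 0.531)/(8.314×320) = 15.016, so Q = 3.32 × 10^6.
With Q = [Cr³⁺]^2/[Sn²⁺]^3 and the known concentrations, [Cr³⁺]^2 in the numerator gives [Cr³⁺] = 0.46 M.

0.46 M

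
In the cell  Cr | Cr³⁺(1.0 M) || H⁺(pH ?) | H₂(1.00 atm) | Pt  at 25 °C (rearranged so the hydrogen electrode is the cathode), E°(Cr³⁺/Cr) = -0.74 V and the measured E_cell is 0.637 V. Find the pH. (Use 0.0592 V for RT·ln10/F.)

E°_cell = 0.74 V and n = 6.
log Q = n(E° − E)/0.0592 = 6×(0.74 − 0.637)/0.0592 = 10.439.
With Q = [Cr³⁺]^2·P(H₂)^3 / [H⁺]^6, solving for [H⁺] gives log[H⁺] = -1.740, so pH = 1.74.

pH = 1.74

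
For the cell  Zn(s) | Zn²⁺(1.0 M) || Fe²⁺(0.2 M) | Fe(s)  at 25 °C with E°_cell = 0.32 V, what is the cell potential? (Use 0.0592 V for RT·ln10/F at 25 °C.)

Balancing electrons gives n = 2; the reaction quotient is Q = [Zn²⁺]/[Fe²⁺] = 5.00.
At 25 °C, E = E° − (0.0592/n) log Q = 0.32 − (0.0592/2)(0.699) = 0.320 − 0.021 = 0.299 V.

0.299 V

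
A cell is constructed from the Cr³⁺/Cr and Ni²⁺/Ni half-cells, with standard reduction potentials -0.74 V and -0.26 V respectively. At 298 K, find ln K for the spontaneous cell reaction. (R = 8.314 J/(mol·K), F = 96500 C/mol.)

E°_cell = -0.26 − (-0.74) = 0.48 V, with n = 6 electrons transferred.
At equilibrium E = 0, so the Nernst equation gives ln K = nFE°/RT = (6)(96500)(0.48)/((8.314)(298)) = 112.17.

ln K = 112.2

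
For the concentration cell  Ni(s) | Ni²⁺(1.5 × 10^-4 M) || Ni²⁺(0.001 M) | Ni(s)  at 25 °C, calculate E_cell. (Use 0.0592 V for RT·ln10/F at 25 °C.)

0.024 V

Both half-cells are Ni²⁺/Ni, so E°_cell = 0. The concentrated side is the cathode; the cell reaction moves Ni²⁺ from high to low concentration with n = 2.
Q = [Ni²⁺]_dilute/[Ni²⁺]_conc = 1.5 × 10^-4/0.001 = 0.150.
E = 0 − (0.0592/2) log Q = −(0.0592/2)(-0.824) = 0.0244 V.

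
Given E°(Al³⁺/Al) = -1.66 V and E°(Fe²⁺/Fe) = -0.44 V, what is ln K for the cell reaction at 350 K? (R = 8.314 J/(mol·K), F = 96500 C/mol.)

E°_cell = -0.44 − (-1.66) = 1.22 V, with n = 6 electrons transferred.
At equilibrium E = 0, so the Nernst equation gives ln K = nFE°/RT = (6)(96500)(1.22)/((8.314)(350)) = 242.75.

ln K = 242.8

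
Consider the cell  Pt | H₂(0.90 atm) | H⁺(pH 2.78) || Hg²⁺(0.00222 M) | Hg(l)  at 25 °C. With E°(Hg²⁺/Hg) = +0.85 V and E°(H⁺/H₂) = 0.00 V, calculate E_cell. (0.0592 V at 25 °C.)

The Hg²⁺/Hg couple is the cathode, so E°_cell = 0.85 V; n = 2.
[H⁺] = 10^(−2.78) = 0.0017 M, and Q = [H⁺]^2 / ([Hg²⁺]·P(H₂)) = 0.00138.
E = E° − (0.0592/2) log Q = 0.85 − (0.0592/2)(-2.861) = 0.935 V.

0.93 V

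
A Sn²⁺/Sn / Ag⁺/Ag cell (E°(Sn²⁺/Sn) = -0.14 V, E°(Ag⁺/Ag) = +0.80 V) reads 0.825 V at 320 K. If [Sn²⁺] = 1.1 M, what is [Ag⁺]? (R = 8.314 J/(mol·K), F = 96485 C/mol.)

0.016 M

From the Nernst equation, ln Q = nF(E° − E)/RT = 2×96485×(0.94 − 0.825)/(8.314×320) = 8.341, so Q = 4190.
With Q = [Sn²⁺]/[Ag⁺]^2 and the known concentrations, [Ag⁺]^2 in the denominator gives [Ag⁺] = 0.016 M.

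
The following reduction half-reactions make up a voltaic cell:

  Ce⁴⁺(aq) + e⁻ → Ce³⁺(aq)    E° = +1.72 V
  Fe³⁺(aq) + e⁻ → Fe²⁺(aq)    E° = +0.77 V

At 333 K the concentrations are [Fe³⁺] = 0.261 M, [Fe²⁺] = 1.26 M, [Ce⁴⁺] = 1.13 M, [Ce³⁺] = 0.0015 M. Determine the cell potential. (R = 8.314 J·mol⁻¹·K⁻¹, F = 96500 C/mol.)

The Ce⁴⁺/Ce³⁺ couple has the higher reduction potential and acts as the cathode, so E°_cell = +1.72 − (+0.77) = 0.95 V.
Balancing electrons gives n = 1; the reaction quotient is Q = [Fe³⁺]·[Ce³⁺]/([Fe²⁺]·[Ce⁴⁺]) = 2.75 × 10^-4.
E = E° − (RT/nF) ln Q = 0.95 − (8.314×333)/(1×96500) × (-8.199) = 0.950 + 0.235 = 1.185 V.

1.19 V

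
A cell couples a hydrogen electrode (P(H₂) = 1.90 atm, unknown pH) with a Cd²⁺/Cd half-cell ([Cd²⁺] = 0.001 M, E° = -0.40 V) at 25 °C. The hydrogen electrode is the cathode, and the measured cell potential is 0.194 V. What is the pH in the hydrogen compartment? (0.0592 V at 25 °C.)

E°_cell = 0.40 V and n = 2.
log Q = n(E° − E)/0.0592 = 2×(0.40 − 0.194)/0.0592 = 6.959.
With Q = [Cd²⁺]·P(H₂) / [H⁺]^2, solving for [H⁺] gives log[H⁺] = -4.840, so pH = 4.84.

pH = 4.84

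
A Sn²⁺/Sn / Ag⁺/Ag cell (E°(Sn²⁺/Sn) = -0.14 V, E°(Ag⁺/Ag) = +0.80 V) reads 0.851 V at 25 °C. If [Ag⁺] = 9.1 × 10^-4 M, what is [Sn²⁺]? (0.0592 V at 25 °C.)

8.4 × 10^-4 M

From the Nernst equation, log Q = n(E° − E)/0.0592 = 2(0.94 − 0.851)/0.0592 = 3.007, so Q = 1020.
With Q = [Sn²⁺]/[Ag⁺]^2 and the known concentrations, [Sn²⁺] in the numerator gives [Sn²⁺] = 8.4 × 10^-4 M.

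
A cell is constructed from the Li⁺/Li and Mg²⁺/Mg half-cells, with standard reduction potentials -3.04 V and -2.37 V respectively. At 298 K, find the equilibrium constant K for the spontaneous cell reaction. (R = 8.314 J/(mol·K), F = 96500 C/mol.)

4.6 × 10^22

E°_cell = -2.37 − (-3.04) = 0.67 V, with n = 2 electrons transferred.
At equilibrium E = 0, so the Nernst equation gives ln K = nFE°/RT = (2)(96500)(0.67)/((8.314)(298)) = 52.19.
K = e^52.19 = 4.6 × 10^22.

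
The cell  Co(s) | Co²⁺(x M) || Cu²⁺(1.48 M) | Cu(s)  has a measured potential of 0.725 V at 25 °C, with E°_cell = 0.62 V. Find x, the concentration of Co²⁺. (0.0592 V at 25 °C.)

4.2 × 10^-4 M

From the Nernst equation, log Q = n(E° − E)/0.0592 = 2(0.62 − 0.725)/0.0592 = -3.547, so Q = 2.84 × 10^-4.
With Q = [Co²⁺]/[Cu²⁺] and the known concentrations, [Co²⁺] in the numerator gives [Co²⁺] = 4.2 × 10^-4 M.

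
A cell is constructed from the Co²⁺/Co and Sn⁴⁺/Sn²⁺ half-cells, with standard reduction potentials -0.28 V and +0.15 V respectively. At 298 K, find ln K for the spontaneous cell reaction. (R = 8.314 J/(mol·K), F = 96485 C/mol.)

ln K = 33.5

E°_cell = +0.15 − (-0.28) = 0.43 V, with n = 2 electrons transferred.
At equilibrium E = 0, so the Nernst equation gives ln K = nFE°/RT = (2)(96485)(0.43)/((8.314)(298)) = 33.49.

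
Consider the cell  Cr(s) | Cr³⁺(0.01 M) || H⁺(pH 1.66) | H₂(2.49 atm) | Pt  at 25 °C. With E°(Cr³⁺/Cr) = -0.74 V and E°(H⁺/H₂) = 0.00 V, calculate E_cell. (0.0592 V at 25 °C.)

0.67 V

The hydrogen couple is the cathode, so E°_cell = 0.74 V; n = 6.
[H⁺] = 10^(−1.66) = 0.022 M, and Q = [Cr³⁺]^2·P(H₂)^3 / [H⁺]^6 = 1.41 × 10^7.
E = E° − (0.0592/6) log Q = 0.74 − (0.0592/6)(7.149) = 0.669 V.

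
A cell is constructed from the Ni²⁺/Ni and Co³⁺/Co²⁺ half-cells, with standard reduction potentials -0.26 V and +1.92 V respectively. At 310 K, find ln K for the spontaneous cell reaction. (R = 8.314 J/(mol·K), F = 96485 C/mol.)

E°_cell = +1.92 − (-0.26) = 2.18 V, with n = 2 electrons transferred.
At equilibrium E = 0, so the Nernst equation gives ln K = nFE°/RT = (2)(96485)(2.18)/((8.314)(310)) = 163.22.

ln K = 163.2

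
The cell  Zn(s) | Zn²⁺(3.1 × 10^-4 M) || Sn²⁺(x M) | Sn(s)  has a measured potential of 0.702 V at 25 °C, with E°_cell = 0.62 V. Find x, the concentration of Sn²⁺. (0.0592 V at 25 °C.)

From the Nernst equation, log Q = n(E° − E)/0.0592 = 2(0.62 − 0.702)/0.0592 = -2.770, so Q = 0.00170.
With Q = [Zn²⁺]/[Sn²⁺] and the known concentrations, [Sn²⁺] in the denominator gives [Sn²⁺] = 0.18 M.

0.18 M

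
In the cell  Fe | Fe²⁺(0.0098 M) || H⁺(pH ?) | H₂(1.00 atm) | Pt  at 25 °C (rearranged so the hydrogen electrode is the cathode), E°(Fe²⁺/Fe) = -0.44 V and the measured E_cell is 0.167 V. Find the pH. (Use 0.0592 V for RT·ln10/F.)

E°_cell = 0.44 V and n = 2.
log Q = n(E° − E)/0.0592 = 2×(0.44 − 0.167)/0.0592 = 9.223.
With Q = [Fe²⁺]·P(H₂) / [H⁺]^2, solving for [H⁺] gives log[H⁺] = -5.616, so pH = 5.62.

pH = 5.62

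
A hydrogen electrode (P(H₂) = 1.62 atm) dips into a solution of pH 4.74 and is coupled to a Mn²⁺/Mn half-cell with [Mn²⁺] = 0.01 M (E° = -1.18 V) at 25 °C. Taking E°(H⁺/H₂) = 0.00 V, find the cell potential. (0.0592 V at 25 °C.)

The hydrogen couple is the cathode, so E°_cell = 1.18 V; n = 2.
[H⁺] = 10^(−4.74) = 1.8 × 10^-5 M, and Q = [Mn²⁺]·P(H₂) / [H⁺]^2 = 4.89 × 10^7.
E = E° − (0.0592/2) log Q = 1.18 − (0.0592/2)(7.690) = 0.952 V.

0.95 V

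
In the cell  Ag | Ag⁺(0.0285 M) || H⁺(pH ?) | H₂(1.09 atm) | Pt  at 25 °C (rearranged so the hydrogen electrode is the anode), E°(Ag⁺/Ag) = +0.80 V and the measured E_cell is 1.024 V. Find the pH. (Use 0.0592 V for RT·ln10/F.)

E°_cell = 0.80 V and n = 2.
log Q = n(E° − E)/0.0592 = 2×(0.80 − 1.024)/0.0592 = -7.568.
With Q = [H⁺]^2 / ([Ag⁺]^2·P(H₂)), solving for [H⁺] gives log[H⁺] = -5.310, so pH = 5.31.

pH = 5.31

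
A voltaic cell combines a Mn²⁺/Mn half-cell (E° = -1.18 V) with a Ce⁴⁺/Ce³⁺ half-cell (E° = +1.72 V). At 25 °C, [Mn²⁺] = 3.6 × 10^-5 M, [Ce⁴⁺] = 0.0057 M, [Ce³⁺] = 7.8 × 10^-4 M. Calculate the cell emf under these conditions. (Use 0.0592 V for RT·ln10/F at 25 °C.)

The Ce⁴⁺/Ce³⁺ couple has the higher reduction potential and acts as the cathode, so E°_cell = +1.72 − (-1.18) = 2.90 V.
Balancing electrons gives n = 2; the reaction quotient is Q = [Mn²⁺]·[Ce³⁺]^2/[Ce⁴⁺]^2 = 6.74 × 10^-7.
At 25 °C, E = E° − (0.0592/n) log Q = 2.90 − (0.0592/2)(-6.171) = 2.900 + 0.183 = 3.083 V.

3.08 V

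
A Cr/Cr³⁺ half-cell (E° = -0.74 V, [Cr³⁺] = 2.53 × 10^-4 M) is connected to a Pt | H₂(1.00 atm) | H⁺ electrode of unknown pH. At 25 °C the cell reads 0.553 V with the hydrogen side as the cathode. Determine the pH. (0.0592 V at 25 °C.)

pH = 4.36

E°_cell = 0.74 V and n = 6.
log Q = n(E° − E)/0.0592 = 6×(0.74 − 0.553)/0.0592 = 18.953.
With Q = [Cr³⁺]^2·P(H₂)^3 / [H⁺]^6, solving for [H⁺] gives log[H⁺] = -4.358, so pH = 4.36.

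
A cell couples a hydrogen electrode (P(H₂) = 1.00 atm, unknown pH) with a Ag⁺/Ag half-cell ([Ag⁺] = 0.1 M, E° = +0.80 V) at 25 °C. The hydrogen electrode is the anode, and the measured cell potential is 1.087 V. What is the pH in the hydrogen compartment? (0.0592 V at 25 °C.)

E°_cell = 0.80 V and n = 2.
log Q = n(E° − E)/0.0592 = 2×(0.80 − 1.087)/0.0592 = -9.696.
With Q = [H⁺]^2 / ([Ag⁺]^2·P(H₂)), solving for [H⁺] gives log[H⁺] = -5.848, so pH = 5.85.

pH = 5.85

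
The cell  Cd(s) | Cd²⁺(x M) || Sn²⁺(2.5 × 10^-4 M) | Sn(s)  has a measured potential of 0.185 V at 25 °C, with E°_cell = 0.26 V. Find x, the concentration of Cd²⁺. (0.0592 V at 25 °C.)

From the Nernst equation, log Q = n(E° − E)/0.0592 = 2(0.26 − 0.185)/0.0592 = 2.534, so Q = 342.
With Q = [Cd²⁺]/[Sn²⁺] and the known concentrations, [Cd²⁺] in the numerator gives [Cd²⁺] = 0.085 M.

0.085 M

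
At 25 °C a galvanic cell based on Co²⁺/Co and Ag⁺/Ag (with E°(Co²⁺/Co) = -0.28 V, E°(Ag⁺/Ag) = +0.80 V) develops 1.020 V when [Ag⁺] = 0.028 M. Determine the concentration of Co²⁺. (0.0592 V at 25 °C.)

0.083 M

From the Nernst equation, log Q = n(E° − E)/0.0592 = 2(1.08 − 1.020)/0.0592 = 2.027, so Q = 106.
With Q = [Co²⁺]/[Ag⁺]^2 and the known concentrations, [Co²⁺] in the numerator gives [Co²⁺] = 0.083 M.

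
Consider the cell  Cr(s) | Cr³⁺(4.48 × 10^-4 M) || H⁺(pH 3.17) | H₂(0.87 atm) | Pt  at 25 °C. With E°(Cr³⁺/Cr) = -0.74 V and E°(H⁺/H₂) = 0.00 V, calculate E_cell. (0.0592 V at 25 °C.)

The hydrogen couple is the cathode, so E°_cell = 0.74 V; n = 6.
[H⁺] = 10^(−3.17) = 6.8 × 10^-4 M, and Q = [Cr³⁺]^2·P(H₂)^3 / [H⁺]^6 = 1.38 × 10^12.
E = E° − (0.0592/6) log Q = 0.74 − (0.0592/6)(12.141) = 0.620 V.

0.62 V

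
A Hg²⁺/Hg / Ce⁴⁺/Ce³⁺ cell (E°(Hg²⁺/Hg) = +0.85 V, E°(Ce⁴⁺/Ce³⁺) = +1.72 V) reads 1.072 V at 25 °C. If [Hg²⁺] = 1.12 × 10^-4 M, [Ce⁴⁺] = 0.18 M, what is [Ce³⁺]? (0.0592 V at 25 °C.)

0.0066 M

From the Nernst equation, log Q = n(E° − E)/0.0592 = 2(0.87 − 1.072)/0.0592 = -6.824, so Q = 1.5 × 10^-7.
With Q = [Hg²⁺]·[Ce³⁺]^2/[Ce⁴⁺]^2 and the known concentrations, [Ce³⁺]^2 in the numerator gives [Ce³⁺] = 0.0066 M.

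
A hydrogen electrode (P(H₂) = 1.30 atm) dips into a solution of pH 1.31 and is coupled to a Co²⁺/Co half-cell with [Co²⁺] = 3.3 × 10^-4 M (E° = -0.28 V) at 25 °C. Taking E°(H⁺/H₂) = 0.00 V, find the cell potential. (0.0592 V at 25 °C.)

The hydrogen couple is the cathode, so E°_cell = 0.28 V; n = 2.
[H⁺] = 10^(−1.31) = 0.049 M, and Q = [Co²⁺]·P(H₂) / [H⁺]^2 = 0.179.
E = E° − (0.0592/2) log Q = 0.28 − (0.0592/2)(-0.748) = 0.302 V.

0.30 V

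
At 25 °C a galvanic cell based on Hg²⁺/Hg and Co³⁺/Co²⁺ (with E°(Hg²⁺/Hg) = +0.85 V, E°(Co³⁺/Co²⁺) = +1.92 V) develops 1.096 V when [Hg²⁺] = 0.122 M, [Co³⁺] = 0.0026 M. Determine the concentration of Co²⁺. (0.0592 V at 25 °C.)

From the Nernst equation, log Q = n(E° − E)/0.0592 = 2(1.07 − 1.096)/0.0592 = -0.878, so Q = 0.132.
With Q = [Hg²⁺]·[Co²⁺]^2/[Co³⁺]^2 and the known concentrations, [Co²⁺]^2 in the numerator gives [Co²⁺] = 0.0027 M.

0.0027 M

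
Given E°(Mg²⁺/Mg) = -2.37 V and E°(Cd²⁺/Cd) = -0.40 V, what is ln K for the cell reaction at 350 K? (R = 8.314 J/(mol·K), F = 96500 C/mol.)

E°_cell = -0.40 − (-2.37) = 1.97 V, with n = 2 electrons transferred.
At equilibrium E = 0, so the Nernst equation gives ln K = nFE°/RT = (2)(96500)(1.97)/((8.314)(350)) = 130.66.

ln K = 130.7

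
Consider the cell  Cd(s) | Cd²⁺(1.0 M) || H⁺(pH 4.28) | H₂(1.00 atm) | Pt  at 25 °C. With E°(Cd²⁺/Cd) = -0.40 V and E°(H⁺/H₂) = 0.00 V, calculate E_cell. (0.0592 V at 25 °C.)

0.15 V

The hydrogen couple is the cathode, so E°_cell = 0.40 V; n = 2.
[H⁺] = 10^(−4.28) = 5.2 × 10^-5 M, and Q = [Cd²⁺]·P(H₂) / [H⁺]^2 = 3.63 × 10^8.
E = E° − (0.0592/2) log Q = 0.40 − (0.0592/2)(8.560) = 0.147 V.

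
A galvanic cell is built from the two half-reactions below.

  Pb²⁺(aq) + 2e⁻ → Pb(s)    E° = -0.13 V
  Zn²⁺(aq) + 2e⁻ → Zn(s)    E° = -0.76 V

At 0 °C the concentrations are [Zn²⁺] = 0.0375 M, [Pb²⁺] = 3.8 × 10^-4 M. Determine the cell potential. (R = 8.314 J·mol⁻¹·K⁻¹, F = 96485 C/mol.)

0.576 V

The Pb²⁺/Pb couple has the higher reduction potential and acts as the cathode, so E°_cell = -0.13 − (-0.76) = 0.63 V.
Balancing electrons gives n = 2; the reaction quotient is Q = [Zn²⁺]/[Pb²⁺] = 98.7.
E = E° − (RT/nF) ln Q = 0.63 − (8.314×273)/(2×96485) × (4.592) = 0.630 − 0.054 = 0.576 V.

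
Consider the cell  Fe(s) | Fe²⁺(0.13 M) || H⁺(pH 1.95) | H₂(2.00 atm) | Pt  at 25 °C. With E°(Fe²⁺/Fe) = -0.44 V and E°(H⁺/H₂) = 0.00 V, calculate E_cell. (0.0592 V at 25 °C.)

0.34 V

The hydrogen couple is the cathode, so E°_cell = 0.44 V; n = 2.
[H⁺] = 10^(−1.95) = 0.011 M, and Q = [Fe²⁺]·P(H₂) / [H⁺]^2 = 2070.
E = E° − (0.0592/2) log Q = 0.44 − (0.0592/2)(3.315) = 0.342 V.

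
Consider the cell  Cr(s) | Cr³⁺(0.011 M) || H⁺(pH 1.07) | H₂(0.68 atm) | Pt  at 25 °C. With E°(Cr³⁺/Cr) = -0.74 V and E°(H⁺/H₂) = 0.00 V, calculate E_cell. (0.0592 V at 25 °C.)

The hydrogen couple is the cathode, so E°_cell = 0.74 V; n = 6.
[H⁺] = 10^(−1.07) = 0.085 M, and Q = [Cr³⁺]^2·P(H₂)^3 / [H⁺]^6 = 100.
E = E° − (0.0592/6) log Q = 0.74 − (0.0592/6)(2.000) = 0.720 V.

0.72 V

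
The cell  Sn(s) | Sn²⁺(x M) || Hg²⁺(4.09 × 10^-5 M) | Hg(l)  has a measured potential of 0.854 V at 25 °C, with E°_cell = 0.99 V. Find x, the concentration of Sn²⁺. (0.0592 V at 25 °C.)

From the Nernst equation, log Q = n(E° − E)/0.0592 = 2(0.99 − 0.854)/0.0592 = 4.595, so Q = 3.93 × 10^4.
With Q = [Sn²⁺]/[Hg²⁺] and the known concentrations, [Sn²⁺] in the numerator gives [Sn²⁺] = 1.6 M.

1.6 M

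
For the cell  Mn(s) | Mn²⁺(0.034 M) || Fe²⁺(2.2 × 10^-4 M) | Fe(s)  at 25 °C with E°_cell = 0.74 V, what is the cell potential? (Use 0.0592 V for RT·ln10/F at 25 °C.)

Balancing electrons gives n = 2; the reaction quotient is Q = [Mn²⁺]/[Fe²⁺] = 155.
At 25 °C, E = E° − (0.0592/n) log Q = 0.74 − (0.0592/2)(2.189) = 0.740 − 0.065 = 0.675 V.

0.675 V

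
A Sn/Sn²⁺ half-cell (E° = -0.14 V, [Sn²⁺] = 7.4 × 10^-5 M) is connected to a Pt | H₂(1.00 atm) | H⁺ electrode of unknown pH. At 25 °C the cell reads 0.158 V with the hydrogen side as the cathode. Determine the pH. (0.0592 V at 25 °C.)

pH = 1.76

E°_cell = 0.14 V and n = 2.
log Q = n(E° − E)/0.0592 = 2×(0.14 − 0.158)/0.0592 = -0.608.
With Q = [Sn²⁺]·P(H₂) / [H⁺]^2, solving for [H⁺] gives log[H⁺] = -1.761, so pH = 1.76.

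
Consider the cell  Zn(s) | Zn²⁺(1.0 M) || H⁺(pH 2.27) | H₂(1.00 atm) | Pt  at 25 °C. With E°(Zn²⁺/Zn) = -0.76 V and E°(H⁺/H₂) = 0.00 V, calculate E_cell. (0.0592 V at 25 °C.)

The hydrogen couple is the cathode, so E°_cell = 0.76 V; n = 2.
[H⁺] = 10^(−2.27) = 0.0054 M, and Q = [Zn²⁺]·P(H₂) / [H⁺]^2 = 3.47 × 10^4.
E = E° − (0.0592/2) log Q = 0.76 − (0.0592/2)(4.540) = 0.626 V.

0.63 V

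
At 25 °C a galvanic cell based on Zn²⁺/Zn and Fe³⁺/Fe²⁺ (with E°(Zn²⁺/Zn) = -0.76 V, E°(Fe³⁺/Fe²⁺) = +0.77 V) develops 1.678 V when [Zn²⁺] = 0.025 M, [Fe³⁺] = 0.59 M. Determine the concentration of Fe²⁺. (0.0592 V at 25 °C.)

0.012 M

From the Nernst equation, log Q = n(E° − E)/0.0592 = 2(1.53 − 1.678)/0.0592 = -5.000, so Q = 1 × 10^-5.
With Q = [Zn²⁺]·[Fe²⁺]^2/[Fe³⁺]^2 and the known concentrations, [Fe²⁺]^2 in the numerator gives [Fe²⁺] = 0.012 M.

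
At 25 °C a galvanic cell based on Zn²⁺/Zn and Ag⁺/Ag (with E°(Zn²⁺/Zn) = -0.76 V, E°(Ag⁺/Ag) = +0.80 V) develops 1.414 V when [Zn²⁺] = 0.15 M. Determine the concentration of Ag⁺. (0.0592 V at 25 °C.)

0.0013 M

From the Nernst equation, log Q = n(E° − E)/0.0592 = 2(1.56 − 1.414)/0.0592 = 4.932, so Q = 8.56 × 10^4.
With Q = [Zn²⁺]/[Ag⁺]^2 and the known concentrations, [Ag⁺]^2 in the denominator gives [Ag⁺] = 0.0013 M.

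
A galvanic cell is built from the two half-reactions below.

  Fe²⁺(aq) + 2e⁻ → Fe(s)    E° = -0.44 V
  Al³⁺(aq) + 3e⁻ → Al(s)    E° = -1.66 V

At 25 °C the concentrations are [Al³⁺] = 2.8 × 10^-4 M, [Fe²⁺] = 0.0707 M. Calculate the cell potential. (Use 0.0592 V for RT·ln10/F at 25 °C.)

The Fe²⁺/Fe couple has the higher reduction potential and acts as the cathode, so E°_cell = -0.44 − (-1.66) = 1.22 V.
Balancing electrons gives n = 6; the reaction quotient is Q = [Al³⁺]^2/[Fe²⁺]^3 = 2.22 × 10^-4.
At 25 °C, E = E° − (0.0592/n) log Q = 1.22 − (0.0592/6)(-3.654) = 1.220 + 0.036 = 1.256 V.

1.26 V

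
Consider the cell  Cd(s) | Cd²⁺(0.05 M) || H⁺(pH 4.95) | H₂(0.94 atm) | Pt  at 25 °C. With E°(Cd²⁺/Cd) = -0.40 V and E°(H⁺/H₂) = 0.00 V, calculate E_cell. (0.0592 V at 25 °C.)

The hydrogen couple is the cathode, so E°_cell = 0.40 V; n = 2.
[H⁺] = 10^(−4.95) = 1.1 × 10^-5 M, and Q = [Cd²⁺]·P(H₂) / [H⁺]^2 = 3.73 × 10^8.
E = E° − (0.0592/2) log Q = 0.40 − (0.0592/2)(8.572) = 0.146 V.

0.15 V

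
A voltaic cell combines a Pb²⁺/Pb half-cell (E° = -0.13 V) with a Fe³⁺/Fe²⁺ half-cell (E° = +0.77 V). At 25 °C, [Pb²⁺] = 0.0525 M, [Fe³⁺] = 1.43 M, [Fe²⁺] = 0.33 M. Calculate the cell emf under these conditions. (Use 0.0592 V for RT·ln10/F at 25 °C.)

The Fe³⁺/Fe²⁺ couple has the higher reduction potential and acts as the cathode, so E°_cell = +0.77 − (-0.13) = 0.90 V.
Balancing electrons gives n = 2; the reaction quotient is Q = [Pb²⁺]·[Fe²⁺]^2/[Fe³⁺]^2 = 0.00280.
At 25 °C, E = E° − (0.0592/n) log Q = 0.90 − (0.0592/2)(-2.553) = 0.900 + 0.076 = 0.976 V.

0.976 V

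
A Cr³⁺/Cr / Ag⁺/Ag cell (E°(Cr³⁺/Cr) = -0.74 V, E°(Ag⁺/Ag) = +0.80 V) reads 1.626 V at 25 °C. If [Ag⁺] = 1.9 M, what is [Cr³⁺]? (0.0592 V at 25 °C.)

From the Nernst equation, log Q = n(E° − E)/0.0592 = 3(1.54 − 1.626)/0.0592 = -4.358, so Q = 4.38 × 10^-5.
With Q = [Cr³⁺]/[Ag⁺]^3 and the known concentrations, [Cr³⁺] in the numerator gives [Cr³⁺] = 3 × 10^-4 M.

3 × 10^-4 M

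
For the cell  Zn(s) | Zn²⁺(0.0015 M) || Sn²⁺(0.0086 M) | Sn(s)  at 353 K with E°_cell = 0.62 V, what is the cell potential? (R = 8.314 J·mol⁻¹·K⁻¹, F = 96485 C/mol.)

Balancing electrons gives n = 2; the reaction quotient is Q = [Zn²⁺]/[Sn²⁺] = 0.174.
E = E° − (RT/nF) ln Q = 0.62 − (8.314×353)/(2×96485) × (-1.746) = 0.620 + 0.027 = 0.647 V.

0.647 V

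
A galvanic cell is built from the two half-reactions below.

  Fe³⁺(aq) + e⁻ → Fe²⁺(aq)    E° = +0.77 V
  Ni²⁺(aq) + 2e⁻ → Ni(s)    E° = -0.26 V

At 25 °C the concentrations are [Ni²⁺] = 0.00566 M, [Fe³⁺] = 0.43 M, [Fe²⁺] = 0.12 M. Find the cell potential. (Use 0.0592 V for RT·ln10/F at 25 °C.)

The Fe³⁺/Fe²⁺ couple has the higher reduction potential and acts as the cathode, so E°_cell = +0.77 − (-0.26) = 1.03 V.
Balancing electrons gives n = 2; the reaction quotient is Q = [Ni²⁺]·[Fe²⁺]^2/[Fe³⁺]^2 = 4.41 × 10^-4.
At 25 °C, E = E° − (0.0592/n) log Q = 1.03 − (0.0592/2)(-3.356) = 1.030 + 0.099 = 1.129 V.

1.13 V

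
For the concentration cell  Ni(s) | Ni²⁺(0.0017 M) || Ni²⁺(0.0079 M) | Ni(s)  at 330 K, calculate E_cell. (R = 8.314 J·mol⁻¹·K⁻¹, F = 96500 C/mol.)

Both half-cells are Ni²⁺/Ni, so E°_cell = 0. The concentrated side is the cathode; the cell reaction moves Ni²⁺ from high to low concentration with n = 2.
Q = [Ni²⁺]_dilute/[Ni²⁺]_conc = 0.0017/0.0079 = 0.215.
E = 0 − (RT/nF) ln Q = −((8.314×330)/(2×96500))(-1.536) = 0.0218 V.

0.022 V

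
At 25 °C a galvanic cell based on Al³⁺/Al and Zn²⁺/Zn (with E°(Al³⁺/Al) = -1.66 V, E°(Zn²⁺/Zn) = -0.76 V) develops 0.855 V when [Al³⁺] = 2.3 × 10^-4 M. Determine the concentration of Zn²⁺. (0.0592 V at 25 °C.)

1.1 × 10^-4 M

From the Nernst equation, log Q = n(E° − E)/0.0592 = 6(0.90 − 0.855)/0.0592 = 4.561, so Q = 3.64 × 10^4.
With Q = [Al³⁺]^2/[Zn²⁺]^3 and the known concentrations, [Zn²⁺]^3 in the denominator gives [Zn²⁺] = 1.1 × 10^-4 M.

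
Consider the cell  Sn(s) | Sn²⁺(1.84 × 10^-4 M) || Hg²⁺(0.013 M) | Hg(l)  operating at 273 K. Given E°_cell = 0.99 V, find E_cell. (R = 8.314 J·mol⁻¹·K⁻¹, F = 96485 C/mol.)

1.04 V

Balancing electrons gives n = 2; the reaction quotient is Q = [Sn²⁺]/[Hg²⁺] = 0.0142.
E = E° − (RT/nF) ln Q = 0.99 − (8.314×273)/(2×96485) × (-4.258) = 0.990 + 0.050 = 1.040 V.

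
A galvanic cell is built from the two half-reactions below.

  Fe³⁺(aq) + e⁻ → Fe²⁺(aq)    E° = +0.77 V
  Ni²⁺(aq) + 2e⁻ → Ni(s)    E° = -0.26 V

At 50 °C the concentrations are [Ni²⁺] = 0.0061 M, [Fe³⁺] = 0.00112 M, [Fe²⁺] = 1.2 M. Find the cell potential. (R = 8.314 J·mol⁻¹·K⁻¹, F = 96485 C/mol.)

0.907 V

The Fe³⁺/Fe²⁺ couple has the higher reduction potential and acts as the cathode, so E°_cell = +0.77 − (-0.26) = 1.03 V.
Balancing electrons gives n = 2; the reaction quotient is Q = [Ni²⁺]·[Fe²⁺]^2/[Fe³⁺]^2 = 7000.
E = E° − (RT/nF) ln Q = 1.03 − (8.314×323)/(2×96485) × (8.854) = 1.030 − 0.123 = 0.907 V.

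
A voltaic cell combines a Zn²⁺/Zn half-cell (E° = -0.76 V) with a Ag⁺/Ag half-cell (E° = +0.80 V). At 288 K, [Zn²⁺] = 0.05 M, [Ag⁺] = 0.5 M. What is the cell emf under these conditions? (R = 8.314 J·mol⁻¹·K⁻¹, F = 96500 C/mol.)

The Ag⁺/Ag couple has the higher reduction potential and acts as the cathode, so E°_cell = +0.80 − (-0.76) = 1.56 V.
Balancing electrons gives n = 2; the reaction quotient is Q = [Zn²⁺]/[Ag⁺]^2 = 0.200.
E = E° − (RT/nF) ln Q = 1.56 − (8.314×288)/(2×96500) × (-1.609) = 1.560 + 0.020 = 1.580 V.

1.58 V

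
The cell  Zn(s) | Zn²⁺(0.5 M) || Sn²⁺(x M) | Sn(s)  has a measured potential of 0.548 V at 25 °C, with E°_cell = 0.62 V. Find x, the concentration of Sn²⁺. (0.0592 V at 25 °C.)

From the Nernst equation, log Q = n(E° − E)/0.0592 = 2(0.62 − 0.548)/0.0592 = 2.432, so Q = 271.
With Q = [Zn²⁺]/[Sn²⁺] and the known concentrations, [Sn²⁺] in the denominator gives [Sn²⁺] = 0.0018 M.

0.0018 M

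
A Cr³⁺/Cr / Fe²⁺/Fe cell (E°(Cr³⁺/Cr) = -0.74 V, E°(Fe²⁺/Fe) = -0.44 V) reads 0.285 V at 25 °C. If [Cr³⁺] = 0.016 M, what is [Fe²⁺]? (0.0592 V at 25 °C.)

From the Nernst equation, log Q = n(E° − E)/0.0592 = 6(0.30 − 0.285)/0.0592 = 1.520, so Q = 33.1.
With Q = [Cr³⁺]^2/[Fe²⁺]^3 and the known concentrations, [Fe²⁺]^3 in the denominator gives [Fe²⁺] = 0.02 M.

0.02 M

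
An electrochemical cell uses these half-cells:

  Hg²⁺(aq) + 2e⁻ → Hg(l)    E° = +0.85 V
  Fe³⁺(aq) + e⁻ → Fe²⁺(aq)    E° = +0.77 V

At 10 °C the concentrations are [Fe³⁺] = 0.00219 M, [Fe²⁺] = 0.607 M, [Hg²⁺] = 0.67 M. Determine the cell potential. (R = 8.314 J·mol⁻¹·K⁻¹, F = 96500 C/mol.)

0.212 V

The Hg²⁺/Hg couple has the higher reduction potential and acts as the cathode, so E°_cell = +0.85 − (+0.77) = 0.08 V.
Balancing electrons gives n = 2; the reaction quotient is Q = [Fe³⁺]^2/([Fe²⁺]^2·[Hg²⁺]) = 1.94 × 10^-5.
E = E° − (RT/nF) ln Q = 0.08 − (8.314×283)/(2×96500) × (-10.849) = 0.080 + 0.132 = 0.212 V.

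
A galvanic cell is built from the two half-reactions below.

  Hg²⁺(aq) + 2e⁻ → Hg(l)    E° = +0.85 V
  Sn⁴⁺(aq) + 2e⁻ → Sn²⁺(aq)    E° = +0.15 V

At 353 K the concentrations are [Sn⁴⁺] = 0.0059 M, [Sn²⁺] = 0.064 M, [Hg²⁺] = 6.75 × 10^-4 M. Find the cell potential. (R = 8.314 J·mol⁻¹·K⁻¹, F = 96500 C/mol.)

The Hg²⁺/Hg couple has the higher reduction potential and acts as the cathode, so E°_cell = +0.85 − (+0.15) = 0.70 V.
Balancing electrons gives n = 2; the reaction quotient is Q = [Sn⁴⁺]/([Sn²⁺]·[Hg²⁺]) = 137.
E = E° − (RT/nF) ln Q = 0.70 − (8.314×353)/(2×96500) × (4.917) = 0.700 − 0.075 = 0.625 V.

0.625 V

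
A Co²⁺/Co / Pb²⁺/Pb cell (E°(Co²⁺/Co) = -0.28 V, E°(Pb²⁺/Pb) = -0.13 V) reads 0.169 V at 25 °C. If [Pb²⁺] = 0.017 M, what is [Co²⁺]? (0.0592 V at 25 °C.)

From the Nernst equation, log Q = n(E° − E)/0.0592 = 2(0.15 − 0.169)/0.0592 = -0.642, so Q = 0.228.
With Q = [Co²⁺]/[Pb²⁺] and the known concentrations, [Co²⁺] in the numerator gives [Co²⁺] = 0.0039 M.

0.0039 M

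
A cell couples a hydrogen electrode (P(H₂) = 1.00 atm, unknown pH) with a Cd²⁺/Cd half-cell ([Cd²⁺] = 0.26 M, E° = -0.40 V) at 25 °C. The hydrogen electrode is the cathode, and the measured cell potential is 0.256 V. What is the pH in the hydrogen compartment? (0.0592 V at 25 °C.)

E°_cell = 0.40 V and n = 2.
log Q = n(E° − E)/0.0592 = 2×(0.40 − 0.256)/0.0592 = 4.865.
With Q = [Cd²⁺]·P(H₂) / [H⁺]^2, solving for [H⁺] gives log[H⁺] = -2.725, so pH = 2.72.

pH = 2.72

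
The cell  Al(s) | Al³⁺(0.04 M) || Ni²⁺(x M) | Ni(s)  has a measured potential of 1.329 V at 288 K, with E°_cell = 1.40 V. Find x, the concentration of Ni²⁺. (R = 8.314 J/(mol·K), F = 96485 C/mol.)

From the Nernst equation, ln Q = nF(E° − E)/RT = 6×96485×(1.40 − 1.329)/(8.314×288) = 17.166, so Q = 2.85 × 10^7.
With Q = [Al³⁺]^2/[Ni²⁺]^3 and the known concentrations, [Ni²⁺]^3 in the denominator gives [Ni²⁺] = 3.8 × 10^-4 M.

3.8 × 10^-4 M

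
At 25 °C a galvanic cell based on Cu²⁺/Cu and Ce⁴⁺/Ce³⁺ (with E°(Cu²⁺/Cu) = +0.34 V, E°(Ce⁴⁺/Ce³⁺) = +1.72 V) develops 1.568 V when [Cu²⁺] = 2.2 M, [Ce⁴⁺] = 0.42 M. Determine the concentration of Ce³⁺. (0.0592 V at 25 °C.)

1.9 × 10^-4 M

From the Nernst equation, log Q = n(E° − E)/0.0592 = 2(1.38 − 1.568)/0.0592 = -6.351, so Q = 4.45 × 10^-7.
With Q = [Cu²⁺]·[Ce³⁺]^2/[Ce⁴⁺]^2 and the known concentrations, [Ce³⁺]^2 in the numerator gives [Ce³⁺] = 1.9 × 10^-4 M.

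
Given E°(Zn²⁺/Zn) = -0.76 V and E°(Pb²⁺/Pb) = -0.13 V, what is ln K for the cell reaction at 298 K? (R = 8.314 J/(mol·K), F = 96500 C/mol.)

E°_cell = -0.13 − (-0.76) = 0.63 V, with n = 2 electrons transferred.
At equilibrium E = 0, so the Nernst equation gives ln K = nFE°/RT = (2)(96500)(0.63)/((8.314)(298)) = 49.08.

ln K = 49.1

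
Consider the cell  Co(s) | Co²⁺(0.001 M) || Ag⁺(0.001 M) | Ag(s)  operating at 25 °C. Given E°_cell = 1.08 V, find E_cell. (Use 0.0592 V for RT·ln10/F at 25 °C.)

0.991 V

Balancing electrons gives n = 2; the reaction quotient is Q = [Co²⁺]/[Ag⁺]^2 = 1000.
At 25 °C, E = E° − (0.0592/n) log Q = 1.08 − (0.0592/2)(3.000) = 1.080 − 0.089 = 0.991 V.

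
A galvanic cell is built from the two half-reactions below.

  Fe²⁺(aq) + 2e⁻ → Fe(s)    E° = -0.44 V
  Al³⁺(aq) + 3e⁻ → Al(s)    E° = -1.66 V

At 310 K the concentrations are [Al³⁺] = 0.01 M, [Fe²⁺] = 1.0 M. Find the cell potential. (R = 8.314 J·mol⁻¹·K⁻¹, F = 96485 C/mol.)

The Fe²⁺/Fe couple has the higher reduction potential and acts as the cathode, so E°_cell = -0.44 − (-1.66) = 1.22 V.
Balancing electrons gives n = 6; the reaction quotient is Q = [Al³⁺]^2/[Fe²⁺]^3 = 1 × 10^-4.
E = E° − (RT/nF) ln Q = 1.22 − (8.314×310)/(6×96485) × (-9.210) = 1.220 + 0.041 = 1.261 V.

1.26 V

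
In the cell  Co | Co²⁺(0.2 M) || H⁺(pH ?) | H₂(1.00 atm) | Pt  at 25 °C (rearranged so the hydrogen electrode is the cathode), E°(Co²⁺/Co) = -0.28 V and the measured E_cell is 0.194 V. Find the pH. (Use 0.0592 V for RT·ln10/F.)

pH = 1.80

E°_cell = 0.28 V and n = 2.
log Q = n(E° − E)/0.0592 = 2×(0.28 − 0.194)/0.0592 = 2.905.
With Q = [Co²⁺]·P(H₂) / [H⁺]^2, solving for [H⁺] gives log[H⁺] = -1.802, so pH = 1.80.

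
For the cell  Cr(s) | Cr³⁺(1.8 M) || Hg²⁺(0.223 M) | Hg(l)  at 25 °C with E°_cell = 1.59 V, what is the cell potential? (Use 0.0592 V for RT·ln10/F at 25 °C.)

Balancing electrons gives n = 6; the reaction quotient is Q = [Cr³⁺]^2/[Hg²⁺]^3 = 292.
At 25 °C, E = E° − (0.0592/n) log Q = 1.59 − (0.0592/6)(2.466) = 1.590 − 0.024 = 1.566 V.

1.57 V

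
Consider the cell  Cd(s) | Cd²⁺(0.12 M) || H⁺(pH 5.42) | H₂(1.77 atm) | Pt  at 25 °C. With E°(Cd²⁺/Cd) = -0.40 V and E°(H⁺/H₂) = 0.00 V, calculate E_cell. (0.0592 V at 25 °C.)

0.099 V

The hydrogen couple is the cathode, so E°_cell = 0.40 V; n = 2.
[H⁺] = 10^(−5.42) = 3.8 × 10^-6 M, and Q = [Cd²⁺]·P(H₂) / [H⁺]^2 = 1.47 × 10^10.
E = E° − (0.0592/2) log Q = 0.40 − (0.0592/2)(10.167) = 0.099 V.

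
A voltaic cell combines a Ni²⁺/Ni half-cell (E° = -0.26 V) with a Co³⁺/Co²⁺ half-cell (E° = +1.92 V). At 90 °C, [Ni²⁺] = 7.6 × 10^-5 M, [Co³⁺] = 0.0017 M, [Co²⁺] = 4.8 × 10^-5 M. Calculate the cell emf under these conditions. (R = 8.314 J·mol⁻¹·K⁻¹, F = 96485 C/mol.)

The Co³⁺/Co²⁺ couple has the higher reduction potential and acts as the cathode, so E°_cell = +1.92 − (-0.26) = 2.18 V.
Balancing electrons gives n = 2; the reaction quotient is Q = [Ni²⁺]·[Co²⁺]^2/[Co³⁺]^2 = 6.06 × 10^-8.
E = E° − (RT/nF) ln Q = 2.18 − (8.314×363)/(2×96485) × (-16.619) = 2.180 + 0.260 = 2.440 V.

2.44 V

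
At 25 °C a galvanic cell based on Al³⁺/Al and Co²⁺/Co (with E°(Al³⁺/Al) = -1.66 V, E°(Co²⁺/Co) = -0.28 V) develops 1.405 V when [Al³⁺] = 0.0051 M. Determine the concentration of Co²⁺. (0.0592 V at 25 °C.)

From the Nernst equation, log Q = n(E° − E)/0.0592 = 6(1.38 − 1.405)/0.0592 = -2.534, so Q = 0.00293.
With Q = [Al³⁺]^2/[Co²⁺]^3 and the known concentrations, [Co²⁺]^3 in the denominator gives [Co²⁺] = 0.21 M.

0.21 M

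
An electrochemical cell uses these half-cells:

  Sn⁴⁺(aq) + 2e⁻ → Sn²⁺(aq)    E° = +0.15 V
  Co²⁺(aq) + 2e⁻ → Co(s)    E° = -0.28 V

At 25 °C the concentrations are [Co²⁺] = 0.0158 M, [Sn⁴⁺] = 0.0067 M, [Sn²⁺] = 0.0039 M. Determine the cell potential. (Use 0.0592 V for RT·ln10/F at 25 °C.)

The Sn⁴⁺/Sn²⁺ couple has the higher reduction potential and acts as the cathode, so E°_cell = +0.15 − (-0.28) = 0.43 V.
Balancing electrons gives n = 2; the reaction quotient is Q = [Co²⁺]·[Sn²⁺]/[Sn⁴⁺] = 0.00920.
At 25 °C, E = E° − (0.0592/n) log Q = 0.43 − (0.0592/2)(-2.036) = 0.430 + 0.060 = 0.490 V.

0.490 V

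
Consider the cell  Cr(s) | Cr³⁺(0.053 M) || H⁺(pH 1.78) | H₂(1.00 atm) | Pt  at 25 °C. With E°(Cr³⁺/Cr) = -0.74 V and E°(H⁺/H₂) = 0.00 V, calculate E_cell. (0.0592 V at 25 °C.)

The hydrogen couple is the cathode, so E°_cell = 0.74 V; n = 6.
[H⁺] = 10^(−1.78) = 0.017 M, and Q = [Cr³⁺]^2·P(H₂)^3 / [H⁺]^6 = 1.34 × 10^8.
E = E° − (0.0592/6) log Q = 0.74 − (0.0592/6)(8.129) = 0.660 V.

0.66 V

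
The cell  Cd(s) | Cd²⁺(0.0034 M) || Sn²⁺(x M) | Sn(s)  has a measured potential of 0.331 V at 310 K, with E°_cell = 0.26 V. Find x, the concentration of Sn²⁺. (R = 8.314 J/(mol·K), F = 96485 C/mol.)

0.69 M

From the Nernst equation, ln Q = nF(E° − E)/RT = 2×96485×(0.26 − 0.331)/(8.314×310) = -5.316, so Q = 0.00491.
With Q = [Cd²⁺]/[Sn²⁺] and the known concentrations, [Sn²⁺] in the denominator gives [Sn²⁺] = 0.69 M.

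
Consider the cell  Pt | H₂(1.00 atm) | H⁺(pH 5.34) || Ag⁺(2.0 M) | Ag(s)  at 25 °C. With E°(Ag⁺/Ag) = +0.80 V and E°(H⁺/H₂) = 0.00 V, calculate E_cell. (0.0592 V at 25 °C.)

The Ag⁺/Ag couple is the cathode, so E°_cell = 0.80 V; n = 2.
[H⁺] = 10^(−5.34) = 4.6 × 10^-6 M, and Q = [H⁺]^2 / ([Ag⁺]^2·P(H₂)) = 5.22 × 10^-12.
E = E° − (0.0592/2) log Q = 0.80 − (0.0592/2)(-11.282) = 1.134 V.

1.13 V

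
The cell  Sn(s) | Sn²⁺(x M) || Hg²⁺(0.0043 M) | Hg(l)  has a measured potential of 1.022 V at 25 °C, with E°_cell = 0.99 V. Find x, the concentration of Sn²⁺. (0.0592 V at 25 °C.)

From the Nernst equation, log Q = n(E° − E)/0.0592 = 2(0.99 − 1.022)/0.0592 = -1.081, so Q = 0.0830.
With Q = [Sn²⁺]/[Hg²⁺] and the known concentrations, [Sn²⁺] in the numerator gives [Sn²⁺] = 3.6 × 10^-4 M.

3.6 × 10^-4 M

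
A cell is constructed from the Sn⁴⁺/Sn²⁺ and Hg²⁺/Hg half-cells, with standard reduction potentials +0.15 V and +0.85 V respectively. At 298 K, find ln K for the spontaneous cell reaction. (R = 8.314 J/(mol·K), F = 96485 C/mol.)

E°_cell = +0.85 − (+0.15) = 0.70 V, with n = 2 electrons transferred.
At equilibrium E = 0, so the Nernst equation gives ln K = nFE°/RT = (2)(96485)(0.70)/((8.314)(298)) = 54.52.

ln K = 54.5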